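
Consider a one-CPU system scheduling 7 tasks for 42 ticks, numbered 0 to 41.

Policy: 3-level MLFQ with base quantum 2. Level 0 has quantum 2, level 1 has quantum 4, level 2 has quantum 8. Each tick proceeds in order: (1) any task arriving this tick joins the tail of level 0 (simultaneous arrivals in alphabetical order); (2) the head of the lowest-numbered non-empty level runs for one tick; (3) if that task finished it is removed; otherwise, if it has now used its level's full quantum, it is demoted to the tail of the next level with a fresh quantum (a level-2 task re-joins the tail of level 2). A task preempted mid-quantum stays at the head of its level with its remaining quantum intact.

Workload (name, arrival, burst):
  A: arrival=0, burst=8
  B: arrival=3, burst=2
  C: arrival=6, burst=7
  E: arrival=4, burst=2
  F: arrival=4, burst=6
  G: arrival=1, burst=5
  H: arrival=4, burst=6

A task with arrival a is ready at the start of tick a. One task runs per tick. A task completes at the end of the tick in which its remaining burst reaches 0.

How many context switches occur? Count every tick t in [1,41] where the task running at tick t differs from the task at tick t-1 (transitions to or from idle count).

t=0: L0/L1/L2 = A/-/- → run A
t=1: L0/L1/L2 = AG/-/- → run A
t=2: L0/L1/L2 = G/A/- → run G
t=3: L0/L1/L2 = GB/A/- → run G
t=4: L0/L1/L2 = BEFH/AG/- → run B
t=5: L0/L1/L2 = BEFH/AG/- → run B
t=6: L0/L1/L2 = EFHC/AG/- → run E
t=7: L0/L1/L2 = EFHC/AG/- → run E
t=8: L0/L1/L2 = FHC/AG/- → run F
t=9: L0/L1/L2 = FHC/AG/- → run F
t=10: L0/L1/L2 = HC/AGF/- → run H
t=11: L0/L1/L2 = HC/AGF/- → run H
t=12: L0/L1/L2 = C/AGFH/- → run C
t=13: L0/L1/L2 = C/AGFH/- → run C
t=14: L0/L1/L2 = -/AGFHC/- → run A
t=15: L0/L1/L2 = -/AGFHC/- → run A
t=16: L0/L1/L2 = -/AGFHC/- → run A
t=17: L0/L1/L2 = -/AGFHC/- → run A
t=18: L0/L1/L2 = -/GFHC/A → run G
t=19: L0/L1/L2 = -/GFHC/A → run G
t=20: L0/L1/L2 = -/GFHC/A → run G
t=21: L0/L1/L2 = -/FHC/A → run F
t=22: L0/L1/L2 = -/FHC/A → run F
t=23: L0/L1/L2 = -/FHC/A → run F
t=24: L0/L1/L2 = -/FHC/A → run F
t=25: L0/L1/L2 = -/HC/A → run H
t=26: L0/L1/L2 = -/HC/A → run H
t=27: L0/L1/L2 = -/HC/A → run H
t=28: L0/L1/L2 = -/HC/A → run H
t=29: L0/L1/L2 = -/C/A → run C
t=30: L0/L1/L2 = -/C/A → run C
t=31: L0/L1/L2 = -/C/A → run C
t=32: L0/L1/L2 = -/C/A → run C
t=33: L0/L1/L2 = -/-/AC → run A
t=34: L0/L1/L2 = -/-/AC → run A
t=35: L0/L1/L2 = -/-/C → run C
t=36: (idle)
t=37: (idle)
t=38: (idle)
t=39: (idle)
t=40: (idle)
t=41: (idle)

context switches = 14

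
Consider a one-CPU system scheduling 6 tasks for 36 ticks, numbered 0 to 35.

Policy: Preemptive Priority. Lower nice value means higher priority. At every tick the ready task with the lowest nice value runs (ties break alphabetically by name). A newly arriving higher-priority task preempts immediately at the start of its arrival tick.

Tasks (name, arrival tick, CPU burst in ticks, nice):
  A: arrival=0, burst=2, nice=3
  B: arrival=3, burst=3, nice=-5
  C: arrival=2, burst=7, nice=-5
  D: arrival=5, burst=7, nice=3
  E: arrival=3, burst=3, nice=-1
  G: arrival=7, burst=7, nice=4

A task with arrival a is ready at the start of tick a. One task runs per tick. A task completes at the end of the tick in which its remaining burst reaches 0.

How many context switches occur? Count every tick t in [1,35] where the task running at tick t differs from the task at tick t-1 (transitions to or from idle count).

context switches = 7

t=0: ready={A} → run A
t=1: ready={A} → run A
t=2: ready={C} → run C
t=3: ready={B,C,E} → run B
t=4: ready={B,C,E} → run B
t=5: ready={B,C,D,E} → run B
t=6: ready={C,D,E} → run C
t=7: ready={C,D,E,G} → run C
t=8: ready={C,D,E,G} → run C
t=9: ready={C,D,E,G} → run C
t=10: ready={C,D,E,G} → run C
t=11: ready={C,D,E,G} → run C
t=12: ready={D,E,G} → run E
t=13: ready={D,E,G} → run E
t=14: ready={D,E,G} → run E
t=15: ready={D,G} → run D
t=16: ready={D,G} → run D
t=17: ready={D,G} → run D
t=18: ready={D,G} → run D
t=19: ready={D,G} → run D
t=20: ready={D,G} → run D
t=21: ready={D,G} → run D
t=22: ready={G} → run G
t=23: ready={G} → run G
t=24: ready={G} → run G
t=25: ready={G} → run G
t=26: ready={G} → run G
t=27: ready={G} → run G
t=28: ready={G} → run G
t=29: (idle)
t=30: (idle)
t=31: (idle)
t=32: (idle)
t=33: (idle)
t=34: (idle)
t=35: (idle)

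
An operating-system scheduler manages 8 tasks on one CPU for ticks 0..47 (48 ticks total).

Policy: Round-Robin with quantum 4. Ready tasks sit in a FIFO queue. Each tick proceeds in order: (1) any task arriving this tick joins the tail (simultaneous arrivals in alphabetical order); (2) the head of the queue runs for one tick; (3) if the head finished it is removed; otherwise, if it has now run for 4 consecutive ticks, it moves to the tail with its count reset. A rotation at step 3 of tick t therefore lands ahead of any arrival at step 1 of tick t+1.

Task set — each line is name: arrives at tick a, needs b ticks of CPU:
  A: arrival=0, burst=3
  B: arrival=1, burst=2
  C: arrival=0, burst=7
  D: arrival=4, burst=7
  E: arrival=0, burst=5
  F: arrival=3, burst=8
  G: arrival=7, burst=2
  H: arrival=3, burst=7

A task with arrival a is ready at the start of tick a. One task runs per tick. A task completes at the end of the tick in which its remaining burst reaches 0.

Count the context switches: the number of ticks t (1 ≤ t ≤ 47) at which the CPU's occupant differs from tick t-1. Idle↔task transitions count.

context switches = 13

t=0: queue=[A,C,E] q_used=0 → run A
t=1: queue=[A,C,E,B] q_used=1 → run A
t=2: queue=[A,C,E,B] q_used=2 → run A
t=3: queue=[C,E,B,F,H] q_used=0 → run C
t=4: queue=[C,E,B,F,H,D] q_used=1 → run C
t=5: queue=[C,E,B,F,H,D] q_used=2 → run C
t=6: queue=[C,E,B,F,H,D] q_used=3 → run C
t=7: queue=[E,B,F,H,D,C,G] q_used=0 → run E
t=8: queue=[E,B,F,H,D,C,G] q_used=1 → run E
t=9: queue=[E,B,F,H,D,C,G] q_used=2 → run E
t=10: queue=[E,B,F,H,D,C,G] q_used=3 → run E
t=11: queue=[B,F,H,D,C,G,E] q_used=0 → run B
t=12: queue=[B,F,H,D,C,G,E] q_used=1 → run B
t=13: queue=[F,H,D,C,G,E] q_used=0 → run F
t=14: queue=[F,H,D,C,G,E] q_used=1 → run F
t=15: queue=[F,H,D,C,G,E] q_used=2 → run F
t=16: queue=[F,H,D,C,G,E] q_used=3 → run F
t=17: queue=[H,D,C,G,E,F] q_used=0 → run H
t=18: queue=[H,D,C,G,E,F] q_used=1 → run H
t=19: queue=[H,D,C,G,E,F] q_used=2 → run H
t=20: queue=[H,D,C,G,E,F] q_used=3 → run H
t=21: queue=[D,C,G,E,F,H] q_used=0 → run D
t=22: queue=[D,C,G,E,F,H] q_used=1 → run D
t=23: queue=[D,C,G,E,F,H] q_used=2 → run D
t=24: queue=[D,C,G,E,F,H] q_used=3 → run D
t=25: queue=[C,G,E,F,H,D] q_used=0 → run C
t=26: queue=[C,G,E,F,H,D] q_used=1 → run C
t=27: queue=[C,G,E,F,H,D] q_used=2 → run C
t=28: queue=[G,E,F,H,D] q_used=0 → run G
t=29: queue=[G,E,F,H,D] q_used=1 → run G
t=30: queue=[E,F,H,D] q_used=0 → run E
t=31: queue=[F,H,D] q_used=0 → run F
t=32: queue=[F,H,D] q_used=1 → run F
t=33: queue=[F,H,D] q_used=2 → run F
t=34: queue=[F,H,D] q_used=3 → run F
t=35: queue=[H,D] q_used=0 → run H
t=36: queue=[H,D] q_used=1 → run H
t=37: queue=[H,D] q_used=2 → run H
t=38: queue=[D] q_used=0 → run D
t=39: queue=[D] q_used=1 → run D
t=40: queue=[D] q_used=2 → run D
t=41: (idle)
t=42: (idle)
t=43: (idle)
t=44: (idle)
t=45: (idle)
t=46: (idle)
t=47: (idle)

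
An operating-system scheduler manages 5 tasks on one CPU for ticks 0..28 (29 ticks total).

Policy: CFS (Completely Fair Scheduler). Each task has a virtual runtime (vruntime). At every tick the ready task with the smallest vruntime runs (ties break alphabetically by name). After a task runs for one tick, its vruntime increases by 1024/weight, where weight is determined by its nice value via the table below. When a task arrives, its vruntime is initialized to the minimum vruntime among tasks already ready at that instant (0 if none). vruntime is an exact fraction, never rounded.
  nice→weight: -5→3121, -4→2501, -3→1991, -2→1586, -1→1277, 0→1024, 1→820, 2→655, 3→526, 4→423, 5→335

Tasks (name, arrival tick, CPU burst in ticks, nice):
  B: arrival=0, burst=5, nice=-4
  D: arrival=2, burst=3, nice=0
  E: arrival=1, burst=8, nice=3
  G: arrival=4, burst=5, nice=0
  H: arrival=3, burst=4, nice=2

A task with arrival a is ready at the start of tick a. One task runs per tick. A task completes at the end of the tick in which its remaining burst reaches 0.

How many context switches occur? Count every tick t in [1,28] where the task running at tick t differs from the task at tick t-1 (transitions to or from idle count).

context switches = 18

t=0: vr[B=0] → run B
t=1: vr[B=1024/2501 E=1024/2501] → run B
t=2: vr[B=2048/2501 D=1024/2501 E=1024/2501] → run D
t=3: vr[B=2048/2501 D=3525/2501 E=1024/2501 H=1024/2501] → run E
t=4: vr[B=2048/2501 D=3525/2501 E=1549824/657763 G=1024/2501 H=1024/2501] → run G
t=5: vr[B=2048/2501 D=3525/2501 E=1549824/657763 G=3525/2501 H=1024/2501] → run H
t=6: vr[B=2048/2501 D=3525/2501 E=1549824/657763 G=3525/2501 H=3231744/1638155] → run B
t=7: vr[B=3072/2501 D=3525/2501 E=1549824/657763 G=3525/2501 H=3231744/1638155] → run B
t=8: vr[B=4096/2501 D=3525/2501 E=1549824/657763 G=3525/2501 H=3231744/1638155] → run D
t=9: vr[B=4096/2501 D=6026/2501 E=1549824/657763 G=3525/2501 H=3231744/1638155] → run G
t=10: vr[B=4096/2501 D=6026/2501 E=1549824/657763 G=6026/2501 H=3231744/1638155] → run B
t=11: vr[D=6026/2501 E=1549824/657763 G=6026/2501 H=3231744/1638155] → run H
t=12: vr[D=6026/2501 E=1549824/657763 G=6026/2501 H=5792768/1638155] → run E
t=13: vr[D=6026/2501 E=2830336/657763 G=6026/2501 H=5792768/1638155] → run D
t=14: vr[E=2830336/657763 G=6026/2501 H=5792768/1638155] → run G
t=15: vr[E=2830336/657763 G=8527/2501 H=5792768/1638155] → run G
t=16: vr[E=2830336/657763 G=11028/2501 H=5792768/1638155] → run H
t=17: vr[E=2830336/657763 G=11028/2501 H=8353792/1638155] → run E
t=18: vr[E=4110848/657763 G=11028/2501 H=8353792/1638155] → run G
t=19: vr[E=4110848/657763 H=8353792/1638155] → run H
t=20: vr[E=4110848/657763] → run E
t=21: vr[E=5391360/657763] → run E
t=22: vr[E=6671872/657763] → run E
t=23: vr[E=7952384/657763] → run E
t=24: vr[E=9232896/657763] → run E
t=25: (idle)
t=26: (idle)
t=27: (idle)
t=28: (idle)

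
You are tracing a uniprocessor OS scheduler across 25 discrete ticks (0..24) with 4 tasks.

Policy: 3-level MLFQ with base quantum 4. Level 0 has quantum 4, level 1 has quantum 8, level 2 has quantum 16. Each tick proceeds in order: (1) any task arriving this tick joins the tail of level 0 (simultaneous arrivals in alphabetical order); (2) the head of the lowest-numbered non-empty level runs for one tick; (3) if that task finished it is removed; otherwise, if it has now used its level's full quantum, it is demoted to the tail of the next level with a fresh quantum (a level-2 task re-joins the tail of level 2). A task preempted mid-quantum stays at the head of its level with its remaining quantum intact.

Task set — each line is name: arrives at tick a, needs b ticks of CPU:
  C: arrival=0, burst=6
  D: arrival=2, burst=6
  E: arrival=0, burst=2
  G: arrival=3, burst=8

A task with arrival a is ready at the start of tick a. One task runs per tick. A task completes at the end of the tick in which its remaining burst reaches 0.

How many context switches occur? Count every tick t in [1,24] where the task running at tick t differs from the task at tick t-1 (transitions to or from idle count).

t=0: L0/L1/L2 = CE/-/- → run C
t=1: L0/L1/L2 = CE/-/- → run C
t=2: L0/L1/L2 = CED/-/- → run C
t=3: L0/L1/L2 = CEDG/-/- → run C
t=4: L0/L1/L2 = EDG/C/- → run E
t=5: L0/L1/L2 = EDG/C/- → run E
t=6: L0/L1/L2 = DG/C/- → run D
t=7: L0/L1/L2 = DG/C/- → run D
t=8: L0/L1/L2 = DG/C/- → run D
t=9: L0/L1/L2 = DG/C/- → run D
t=10: L0/L1/L2 = G/CD/- → run G
t=11: L0/L1/L2 = G/CD/- → run G
t=12: L0/L1/L2 = G/CD/- → run G
t=13: L0/L1/L2 = G/CD/- → run G
t=14: L0/L1/L2 = -/CDG/- → run C
t=15: L0/L1/L2 = -/CDG/- → run C
t=16: L0/L1/L2 = -/DG/- → run D
t=17: L0/L1/L2 = -/DG/- → run D
t=18: L0/L1/L2 = -/G/- → run G
t=19: L0/L1/L2 = -/G/- → run G
t=20: L0/L1/L2 = -/G/- → run G
t=21: L0/L1/L2 = -/G/- → run G
t=22: (idle)
t=23: (idle)
t=24: (idle)

context switches = 7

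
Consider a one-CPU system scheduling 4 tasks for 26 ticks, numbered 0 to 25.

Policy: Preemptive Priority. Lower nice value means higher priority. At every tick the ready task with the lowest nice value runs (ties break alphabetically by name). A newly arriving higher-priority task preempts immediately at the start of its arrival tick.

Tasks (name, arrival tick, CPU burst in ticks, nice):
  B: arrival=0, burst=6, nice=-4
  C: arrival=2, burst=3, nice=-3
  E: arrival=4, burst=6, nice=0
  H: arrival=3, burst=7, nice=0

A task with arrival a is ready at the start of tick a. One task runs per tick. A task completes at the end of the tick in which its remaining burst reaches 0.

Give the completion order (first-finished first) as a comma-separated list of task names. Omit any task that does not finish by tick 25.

t=0: ready={B} → run B
t=1: ready={B} → run B
t=2: ready={B,C} → run B
t=3: ready={B,C,H} → run B
t=4: ready={B,C,E,H} → run B
t=5: ready={B,C,E,H} → run B
t=6: ready={C,E,H} → run C
t=7: ready={C,E,H} → run C
t=8: ready={C,E,H} → run C
t=9: ready={E,H} → run E
t=10: ready={E,H} → run E
t=11: ready={E,H} → run E
t=12: ready={E,H} → run E
t=13: ready={E,H} → run E
t=14: ready={E,H} → run E
t=15: ready={H} → run H
t=16: ready={H} → run H
t=17: ready={H} → run H
t=18: ready={H} → run H
t=19: ready={H} → run H
t=20: ready={H} → run H
t=21: ready={H} → run H
t=22: (idle)
t=23: (idle)
t=24: (idle)
t=25: (idle)

completion order = B, C, E, H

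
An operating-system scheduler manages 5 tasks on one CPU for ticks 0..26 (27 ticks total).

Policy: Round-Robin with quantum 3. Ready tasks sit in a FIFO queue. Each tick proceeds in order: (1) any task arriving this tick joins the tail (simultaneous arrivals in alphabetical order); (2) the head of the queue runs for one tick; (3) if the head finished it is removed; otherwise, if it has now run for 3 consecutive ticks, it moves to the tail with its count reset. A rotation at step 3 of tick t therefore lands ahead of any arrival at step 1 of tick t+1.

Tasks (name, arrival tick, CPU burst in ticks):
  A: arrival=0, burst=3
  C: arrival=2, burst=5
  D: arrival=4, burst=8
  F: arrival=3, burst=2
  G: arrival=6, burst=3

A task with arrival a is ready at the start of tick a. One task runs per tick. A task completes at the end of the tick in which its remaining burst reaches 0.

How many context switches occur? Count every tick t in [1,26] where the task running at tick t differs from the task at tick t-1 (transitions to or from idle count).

t=0: queue=[A] q_used=0 → run A
t=1: queue=[A] q_used=1 → run A
t=2: queue=[A,C] q_used=2 → run A
t=3: queue=[C,F] q_used=0 → run C
t=4: queue=[C,F,D] q_used=1 → run C
t=5: queue=[C,F,D] q_used=2 → run C
t=6: queue=[F,D,C,G] q_used=0 → run F
t=7: queue=[F,D,C,G] q_used=1 → run F
t=8: queue=[D,C,G] q_used=0 → run D
t=9: queue=[D,C,G] q_used=1 → run D
t=10: queue=[D,C,G] q_used=2 → run D
t=11: queue=[C,G,D] q_used=0 → run C
t=12: queue=[C,G,D] q_used=1 → run C
t=13: queue=[G,D] q_used=0 → run G
t=14: queue=[G,D] q_used=1 → run G
t=15: queue=[G,D] q_used=2 → run G
t=16: queue=[D] q_used=0 → run D
t=17: queue=[D] q_used=1 → run D
t=18: queue=[D] q_used=2 → run D
t=19: queue=[D] q_used=0 → run D
t=20: queue=[D] q_used=1 → run D
t=21: (idle)
t=22: (idle)
t=23: (idle)
t=24: (idle)
t=25: (idle)
t=26: (idle)

context switches = 7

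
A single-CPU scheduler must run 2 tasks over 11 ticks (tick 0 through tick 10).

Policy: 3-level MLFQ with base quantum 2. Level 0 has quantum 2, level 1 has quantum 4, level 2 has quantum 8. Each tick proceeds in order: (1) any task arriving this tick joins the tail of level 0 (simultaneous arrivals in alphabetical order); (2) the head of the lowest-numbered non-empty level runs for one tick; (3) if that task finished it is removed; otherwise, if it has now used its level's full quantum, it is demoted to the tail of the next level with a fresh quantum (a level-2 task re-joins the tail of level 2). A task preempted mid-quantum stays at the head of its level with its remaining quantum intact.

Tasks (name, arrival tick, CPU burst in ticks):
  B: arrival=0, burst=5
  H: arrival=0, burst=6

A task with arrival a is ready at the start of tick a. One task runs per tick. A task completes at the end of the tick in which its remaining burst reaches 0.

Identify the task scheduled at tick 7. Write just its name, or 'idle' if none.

t=0: L0/L1/L2 = BH/-/- → run B
t=1: L0/L1/L2 = BH/-/- → run B
t=2: L0/L1/L2 = H/B/- → run H
t=3: L0/L1/L2 = H/B/- → run H
t=4: L0/L1/L2 = -/BH/- → run B
t=5: L0/L1/L2 = -/BH/- → run B
t=6: L0/L1/L2 = -/BH/- → run B
t=7: L0/L1/L2 = -/H/- → run H
t=8: L0/L1/L2 = -/H/- → run H
t=9: L0/L1/L2 = -/H/- → run H
t=10: L0/L1/L2 = -/H/- → run H

running at tick 7 = H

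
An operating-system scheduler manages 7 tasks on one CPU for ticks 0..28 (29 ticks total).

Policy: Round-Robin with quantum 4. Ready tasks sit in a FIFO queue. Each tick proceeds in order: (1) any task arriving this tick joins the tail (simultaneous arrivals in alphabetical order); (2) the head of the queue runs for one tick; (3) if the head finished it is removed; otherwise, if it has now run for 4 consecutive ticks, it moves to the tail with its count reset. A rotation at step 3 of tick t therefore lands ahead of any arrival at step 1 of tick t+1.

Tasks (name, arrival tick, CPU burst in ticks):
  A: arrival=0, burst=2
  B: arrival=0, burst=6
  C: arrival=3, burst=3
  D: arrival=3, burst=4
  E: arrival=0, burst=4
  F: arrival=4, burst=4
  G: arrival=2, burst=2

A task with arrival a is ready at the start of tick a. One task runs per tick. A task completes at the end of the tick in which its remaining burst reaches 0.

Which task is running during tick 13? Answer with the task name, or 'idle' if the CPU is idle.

running at tick 13 = C

t=0: queue=[A,B,E] q_used=0 → run A
t=1: queue=[A,B,E] q_used=1 → run A
t=2: queue=[B,E,G] q_used=0 → run B
t=3: queue=[B,E,G,C,D] q_used=1 → run B
t=4: queue=[B,E,G,C,D,F] q_used=2 → run B
t=5: queue=[B,E,G,C,D,F] q_used=3 → run B
t=6: queue=[E,G,C,D,F,B] q_used=0 → run E
t=7: queue=[E,G,C,D,F,B] q_used=1 → run E
t=8: queue=[E,G,C,D,F,B] q_used=2 → run E
t=9: queue=[E,G,C,D,F,B] q_used=3 → run E
t=10: queue=[G,C,D,F,B] q_used=0 → run G
t=11: queue=[G,C,D,F,B] q_used=1 → run G
t=12: queue=[C,D,F,B] q_used=0 → run C
t=13: queue=[C,D,F,B] q_used=1 → run C
t=14: queue=[C,D,F,B] q_used=2 → run C
t=15: queue=[D,F,B] q_used=0 → run D
t=16: queue=[D,F,B] q_used=1 → run D
t=17: queue=[D,F,B] q_used=2 → run D
t=18: queue=[D,F,B] q_used=3 → run D
t=19: queue=[F,B] q_used=0 → run F
t=20: queue=[F,B] q_used=1 → run F
t=21: queue=[F,B] q_used=2 → run F
t=22: queue=[F,B] q_used=3 → run F
t=23: queue=[B] q_used=0 → run B
t=24: queue=[B] q_used=1 → run B
t=25: (idle)
t=26: (idle)
t=27: (idle)
t=28: (idle)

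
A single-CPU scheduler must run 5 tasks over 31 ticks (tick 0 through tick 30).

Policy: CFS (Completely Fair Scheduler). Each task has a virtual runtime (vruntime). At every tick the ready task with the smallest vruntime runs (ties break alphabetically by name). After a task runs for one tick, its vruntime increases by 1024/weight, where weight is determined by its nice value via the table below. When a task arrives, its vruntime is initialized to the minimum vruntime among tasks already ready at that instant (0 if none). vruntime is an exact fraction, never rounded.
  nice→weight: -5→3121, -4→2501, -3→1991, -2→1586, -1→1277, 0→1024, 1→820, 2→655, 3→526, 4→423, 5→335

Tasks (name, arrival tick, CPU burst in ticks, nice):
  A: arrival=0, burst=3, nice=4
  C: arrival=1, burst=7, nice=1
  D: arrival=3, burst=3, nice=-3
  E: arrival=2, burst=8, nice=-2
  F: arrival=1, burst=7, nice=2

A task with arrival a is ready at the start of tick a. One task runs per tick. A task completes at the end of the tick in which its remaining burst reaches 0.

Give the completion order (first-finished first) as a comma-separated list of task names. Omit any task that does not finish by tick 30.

t=0: vr[A=0] → run A
t=1: vr[A=1024/423 C=1024/423 F=1024/423] → run A
t=2: vr[A=2048/423 C=1024/423 E=1024/423 F=1024/423] → run C
t=3: vr[A=2048/423 C=318208/86715 D=1024/423 E=1024/423 F=1024/423] → run D
t=4: vr[A=2048/423 C=318208/86715 D=2471936/842193 E=1024/423 F=1024/423] → run E
t=5: vr[A=2048/423 C=318208/86715 D=2471936/842193 E=1028608/335439 F=1024/423] → run F
t=6: vr[A=2048/423 C=318208/86715 D=2471936/842193 E=1028608/335439 F=1103872/277065] → run D
t=7: vr[A=2048/423 C=318208/86715 D=2905088/842193 E=1028608/335439 F=1103872/277065] → run E
t=8: vr[A=2048/423 C=318208/86715 D=2905088/842193 E=1245184/335439 F=1103872/277065] → run D
t=9: vr[A=2048/423 C=318208/86715 E=1245184/335439 F=1103872/277065] → run C
t=10: vr[A=2048/423 C=426496/86715 E=1245184/335439 F=1103872/277065] → run E
t=11: vr[A=2048/423 C=426496/86715 E=1461760/335439 F=1103872/277065] → run F
t=12: vr[A=2048/423 C=426496/86715 E=1461760/335439 F=1537024/277065] → run E
t=13: vr[A=2048/423 C=426496/86715 E=1678336/335439 F=1537024/277065] → run A
t=14: vr[C=426496/86715 E=1678336/335439 F=1537024/277065] → run C
t=15: vr[C=534784/86715 E=1678336/335439 F=1537024/277065] → run E
t=16: vr[C=534784/86715 E=1894912/335439 F=1537024/277065] → run F
t=17: vr[C=534784/86715 E=1894912/335439 F=1970176/277065] → run E
t=18: vr[C=534784/86715 E=2111488/335439 F=1970176/277065] → run C
t=19: vr[C=643072/86715 E=2111488/335439 F=1970176/277065] → run E
t=20: vr[C=643072/86715 E=2328064/335439 F=1970176/277065] → run E
t=21: vr[C=643072/86715 F=1970176/277065] → run F
t=22: vr[C=643072/86715 F=2403328/277065] → run C
t=23: vr[C=150272/17343 F=2403328/277065] → run C
t=24: vr[C=859648/86715 F=2403328/277065] → run F
t=25: vr[C=859648/86715 F=567296/55413] → run C
t=26: vr[F=567296/55413] → run F
t=27: vr[F=3269632/277065] → run F
t=28: (idle)
t=29: (idle)
t=30: (idle)

completion order = D, A, E, C, F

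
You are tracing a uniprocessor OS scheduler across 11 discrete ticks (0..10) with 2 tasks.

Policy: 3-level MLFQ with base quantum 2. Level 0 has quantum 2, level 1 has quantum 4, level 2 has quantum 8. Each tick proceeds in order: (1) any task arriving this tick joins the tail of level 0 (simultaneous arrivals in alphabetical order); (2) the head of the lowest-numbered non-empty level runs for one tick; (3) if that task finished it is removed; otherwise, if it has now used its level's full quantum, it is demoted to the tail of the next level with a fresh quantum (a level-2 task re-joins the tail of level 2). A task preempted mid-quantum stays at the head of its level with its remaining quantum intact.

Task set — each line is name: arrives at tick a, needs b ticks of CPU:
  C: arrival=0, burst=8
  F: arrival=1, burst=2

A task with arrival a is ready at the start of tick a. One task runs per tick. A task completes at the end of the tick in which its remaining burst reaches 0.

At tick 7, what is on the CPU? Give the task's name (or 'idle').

t=0: L0/L1/L2 = C/-/- → run C
t=1: L0/L1/L2 = CF/-/- → run C
t=2: L0/L1/L2 = F/C/- → run F
t=3: L0/L1/L2 = F/C/- → run F
t=4: L0/L1/L2 = -/C/- → run C
t=5: L0/L1/L2 = -/C/- → run C
t=6: L0/L1/L2 = -/C/- → run C
t=7: L0/L1/L2 = -/C/- → run C
t=8: L0/L1/L2 = -/-/C → run C
t=9: L0/L1/L2 = -/-/C → run C
t=10: (idle)

running at tick 7 = C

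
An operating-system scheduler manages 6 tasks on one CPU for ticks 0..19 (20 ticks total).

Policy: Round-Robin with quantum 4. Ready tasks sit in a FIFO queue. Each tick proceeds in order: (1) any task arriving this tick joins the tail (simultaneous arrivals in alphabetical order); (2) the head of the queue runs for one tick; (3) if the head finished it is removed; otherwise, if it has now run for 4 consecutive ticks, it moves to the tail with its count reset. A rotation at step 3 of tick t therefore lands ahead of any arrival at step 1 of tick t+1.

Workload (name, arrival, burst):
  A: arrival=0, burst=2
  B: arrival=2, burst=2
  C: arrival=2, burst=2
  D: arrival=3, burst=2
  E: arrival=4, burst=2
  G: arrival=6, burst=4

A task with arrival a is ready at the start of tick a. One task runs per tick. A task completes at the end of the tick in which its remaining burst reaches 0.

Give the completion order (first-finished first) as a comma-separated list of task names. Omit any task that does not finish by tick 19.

completion order = A, B, C, D, E, G

t=0: queue=[A] q_used=0 → run A
t=1: queue=[A] q_used=1 → run A
t=2: queue=[B,C] q_used=0 → run B
t=3: queue=[B,C,D] q_used=1 → run B
t=4: queue=[C,D,E] q_used=0 → run C
t=5: queue=[C,D,E] q_used=1 → run C
t=6: queue=[D,E,G] q_used=0 → run D
t=7: queue=[D,E,G] q_used=1 → run D
t=8: queue=[E,G] q_used=0 → run E
t=9: queue=[E,G] q_used=1 → run E
t=10: queue=[G] q_used=0 → run G
t=11: queue=[G] q_used=1 → run G
t=12: queue=[G] q_used=2 → run G
t=13: queue=[G] q_used=3 → run G
t=14: (idle)
t=15: (idle)
t=16: (idle)
t=17: (idle)
t=18: (idle)
t=19: (idle)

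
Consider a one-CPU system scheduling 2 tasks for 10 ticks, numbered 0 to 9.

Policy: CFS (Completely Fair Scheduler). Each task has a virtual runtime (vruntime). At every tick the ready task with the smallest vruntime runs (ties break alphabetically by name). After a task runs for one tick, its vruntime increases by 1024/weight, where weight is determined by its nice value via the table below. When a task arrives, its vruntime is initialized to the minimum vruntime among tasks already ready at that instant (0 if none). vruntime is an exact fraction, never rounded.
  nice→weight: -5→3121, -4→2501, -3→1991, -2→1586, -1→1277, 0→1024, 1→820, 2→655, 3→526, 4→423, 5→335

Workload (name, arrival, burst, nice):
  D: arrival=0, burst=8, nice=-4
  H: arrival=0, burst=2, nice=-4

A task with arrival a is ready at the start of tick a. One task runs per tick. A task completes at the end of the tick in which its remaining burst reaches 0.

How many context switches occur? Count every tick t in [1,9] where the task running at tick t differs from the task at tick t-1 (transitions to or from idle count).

t=0: vr[D=0 H=0] → run D
t=1: vr[D=1024/2501 H=0] → run H
t=2: vr[D=1024/2501 H=1024/2501] → run D
t=3: vr[D=2048/2501 H=1024/2501] → run H
t=4: vr[D=2048/2501] → run D
t=5: vr[D=3072/2501] → run D
t=6: vr[D=4096/2501] → run D
t=7: vr[D=5120/2501] → run D
t=8: vr[D=6144/2501] → run D
t=9: vr[D=7168/2501] → run D

context switches = 4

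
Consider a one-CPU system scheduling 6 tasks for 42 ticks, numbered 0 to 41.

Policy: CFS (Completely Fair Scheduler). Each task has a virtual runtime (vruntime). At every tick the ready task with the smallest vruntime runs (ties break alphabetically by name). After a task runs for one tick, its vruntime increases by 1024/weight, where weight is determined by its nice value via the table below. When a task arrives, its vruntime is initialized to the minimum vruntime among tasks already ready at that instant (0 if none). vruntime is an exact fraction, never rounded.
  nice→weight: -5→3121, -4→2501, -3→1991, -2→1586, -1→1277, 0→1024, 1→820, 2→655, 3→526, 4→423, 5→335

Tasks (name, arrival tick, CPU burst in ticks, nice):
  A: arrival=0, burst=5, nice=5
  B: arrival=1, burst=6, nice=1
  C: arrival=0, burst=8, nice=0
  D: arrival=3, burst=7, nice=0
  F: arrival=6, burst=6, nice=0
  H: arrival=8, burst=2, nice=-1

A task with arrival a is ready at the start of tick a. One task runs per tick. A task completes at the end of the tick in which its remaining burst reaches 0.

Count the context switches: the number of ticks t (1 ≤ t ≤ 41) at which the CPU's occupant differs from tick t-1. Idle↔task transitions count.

context switches = 32

t=0: vr[A=0 C=0] → run A
t=1: vr[A=1024/335 B=0 C=0] → run B
t=2: vr[A=1024/335 B=256/205 C=0] → run C
t=3: vr[A=1024/335 B=256/205 C=1 D=1] → run C
t=4: vr[A=1024/335 B=256/205 C=2 D=1] → run D
t=5: vr[A=1024/335 B=256/205 C=2 D=2] → run B
t=6: vr[A=1024/335 B=512/205 C=2 D=2 F=2] → run C
t=7: vr[A=1024/335 B=512/205 C=3 D=2 F=2] → run D
t=8: vr[A=1024/335 B=512/205 C=3 D=3 F=2 H=2] → run F
t=9: vr[A=1024/335 B=512/205 C=3 D=3 F=3 H=2] → run H
t=10: vr[A=1024/335 B=512/205 C=3 D=3 F=3 H=3578/1277] → run B
t=11: vr[A=1024/335 B=768/205 C=3 D=3 F=3 H=3578/1277] → run H
t=12: vr[A=1024/335 B=768/205 C=3 D=3 F=3] → run C
t=13: vr[A=1024/335 B=768/205 C=4 D=3 F=3] → run D
t=14: vr[A=1024/335 B=768/205 C=4 D=4 F=3] → run F
t=15: vr[A=1024/335 B=768/205 C=4 D=4 F=4] → run A
t=16: vr[A=2048/335 B=768/205 C=4 D=4 F=4] → run B
t=17: vr[A=2048/335 B=1024/205 C=4 D=4 F=4] → run C
t=18: vr[A=2048/335 B=1024/205 C=5 D=4 F=4] → run D
t=19: vr[A=2048/335 B=1024/205 C=5 D=5 F=4] → run F
t=20: vr[A=2048/335 B=1024/205 C=5 D=5 F=5] → run B
t=21: vr[A=2048/335 B=256/41 C=5 D=5 F=5] → run C
t=22: vr[A=2048/335 B=256/41 C=6 D=5 F=5] → run D
t=23: vr[A=2048/335 B=256/41 C=6 D=6 F=5] → run F
t=24: vr[A=2048/335 B=256/41 C=6 D=6 F=6] → run C
t=25: vr[A=2048/335 B=256/41 C=7 D=6 F=6] → run D
t=26: vr[A=2048/335 B=256/41 C=7 D=7 F=6] → run F
t=27: vr[A=2048/335 B=256/41 C=7 D=7 F=7] → run A
t=28: vr[A=3072/335 B=256/41 C=7 D=7 F=7] → run B
t=29: vr[A=3072/335 C=7 D=7 F=7] → run C
t=30: vr[A=3072/335 D=7 F=7] → run D
t=31: vr[A=3072/335 F=7] → run F
t=32: vr[A=3072/335] → run A
t=33: vr[A=4096/335] → run A
t=34: (idle)
t=35: (idle)
t=36: (idle)
t=37: (idle)
t=38: (idle)
t=39: (idle)
t=40: (idle)
t=41: (idle)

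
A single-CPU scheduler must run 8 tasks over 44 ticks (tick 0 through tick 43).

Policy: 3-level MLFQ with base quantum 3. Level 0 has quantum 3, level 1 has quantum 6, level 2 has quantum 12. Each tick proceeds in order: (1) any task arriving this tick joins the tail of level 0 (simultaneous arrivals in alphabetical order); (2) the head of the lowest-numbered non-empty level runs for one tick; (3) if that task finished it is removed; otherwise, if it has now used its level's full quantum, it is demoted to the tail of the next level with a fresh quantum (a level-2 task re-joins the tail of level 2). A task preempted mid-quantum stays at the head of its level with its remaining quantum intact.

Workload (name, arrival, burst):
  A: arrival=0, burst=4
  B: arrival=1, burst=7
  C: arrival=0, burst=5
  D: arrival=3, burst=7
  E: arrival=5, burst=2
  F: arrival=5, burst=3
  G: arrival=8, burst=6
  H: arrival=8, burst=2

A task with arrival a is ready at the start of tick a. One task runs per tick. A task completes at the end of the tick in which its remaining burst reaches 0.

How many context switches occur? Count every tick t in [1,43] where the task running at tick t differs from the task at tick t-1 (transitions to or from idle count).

t=0: L0/L1/L2 = AC/-/- → run A
t=1: L0/L1/L2 = ACB/-/- → run A
t=2: L0/L1/L2 = ACB/-/- → run A
t=3: L0/L1/L2 = CBD/A/- → run C
t=4: L0/L1/L2 = CBD/A/- → run C
t=5: L0/L1/L2 = CBDEF/A/- → run C
t=6: L0/L1/L2 = BDEF/AC/- → run B
t=7: L0/L1/L2 = BDEF/AC/- → run B
t=8: L0/L1/L2 = BDEFGH/AC/- → run B
t=9: L0/L1/L2 = DEFGH/ACB/- → run D
t=10: L0/L1/L2 = DEFGH/ACB/- → run D
t=11: L0/L1/L2 = DEFGH/ACB/- → run D
t=12: L0/L1/L2 = EFGH/ACBD/- → run E
t=13: L0/L1/L2 = EFGH/ACBD/- → run E
t=14: L0/L1/L2 = FGH/ACBD/- → run F
t=15: L0/L1/L2 = FGH/ACBD/- → run F
t=16: L0/L1/L2 = FGH/ACBD/- → run F
t=17: L0/L1/L2 = GH/ACBD/- → run G
t=18: L0/L1/L2 = GH/ACBD/- → run G
t=19: L0/L1/L2 = GH/ACBD/- → run G
t=20: L0/L1/L2 = H/ACBDG/- → run H
t=21: L0/L1/L2 = H/ACBDG/- → run H
t=22: L0/L1/L2 = -/ACBDG/- → run A
t=23: L0/L1/L2 = -/CBDG/- → run C
t=24: L0/L1/L2 = -/CBDG/- → run C
t=25: L0/L1/L2 = -/BDG/- → run B
t=26: L0/L1/L2 = -/BDG/- → run B
t=27: L0/L1/L2 = -/BDG/- → run B
t=28: L0/L1/L2 = -/BDG/- → run B
t=29: L0/L1/L2 = -/DG/- → run D
t=30: L0/L1/L2 = -/DG/- → run D
t=31: L0/L1/L2 = -/DG/- → run D
t=32: L0/L1/L2 = -/DG/- → run D
t=33: L0/L1/L2 = -/G/- → run G
t=34: L0/L1/L2 = -/G/- → run G
t=35: L0/L1/L2 = -/G/- → run G
t=36: (idle)
t=37: (idle)
t=38: (idle)
t=39: (idle)
t=40: (idle)
t=41: (idle)
t=42: (idle)
t=43: (idle)

context switches = 13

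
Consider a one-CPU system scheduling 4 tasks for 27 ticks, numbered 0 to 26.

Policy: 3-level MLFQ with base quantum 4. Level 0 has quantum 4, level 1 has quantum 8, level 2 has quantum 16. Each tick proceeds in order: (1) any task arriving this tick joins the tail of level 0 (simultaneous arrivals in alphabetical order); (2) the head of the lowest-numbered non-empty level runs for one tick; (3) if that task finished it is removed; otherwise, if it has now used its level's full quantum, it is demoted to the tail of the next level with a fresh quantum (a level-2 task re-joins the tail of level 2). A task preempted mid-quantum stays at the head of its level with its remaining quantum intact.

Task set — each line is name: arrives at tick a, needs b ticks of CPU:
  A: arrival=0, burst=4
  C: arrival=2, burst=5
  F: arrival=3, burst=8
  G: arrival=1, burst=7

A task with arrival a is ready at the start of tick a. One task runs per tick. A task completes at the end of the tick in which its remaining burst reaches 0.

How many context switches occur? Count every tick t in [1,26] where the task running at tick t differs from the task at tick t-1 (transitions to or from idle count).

context switches = 7

t=0: L0/L1/L2 = A/-/- → run A
t=1: L0/L1/L2 = AG/-/- → run A
t=2: L0/L1/L2 = AGC/-/- → run A
t=3: L0/L1/L2 = AGCF/-/- → run A
t=4: L0/L1/L2 = GCF/-/- → run G
t=5: L0/L1/L2 = GCF/-/- → run G
t=6: L0/L1/L2 = GCF/-/- → run G
t=7: L0/L1/L2 = GCF/-/- → run G
t=8: L0/L1/L2 = CF/G/- → run C
t=9: L0/L1/L2 = CF/G/- → run C
t=10: L0/L1/L2 = CF/G/- → run C
t=11: L0/L1/L2 = CF/G/- → run C
t=12: L0/L1/L2 = F/GC/- → run F
t=13: L0/L1/L2 = F/GC/- → run F
t=14: L0/L1/L2 = F/GC/- → run F
t=15: L0/L1/L2 = F/GC/- → run F
t=16: L0/L1/L2 = -/GCF/- → run G
t=17: L0/L1/L2 = -/GCF/- → run G
t=18: L0/L1/L2 = -/GCF/- → run G
t=19: L0/L1/L2 = -/CF/- → run C
t=20: L0/L1/L2 = -/F/- → run F
t=21: L0/L1/L2 = -/F/- → run F
t=22: L0/L1/L2 = -/F/- → run F
t=23: L0/L1/L2 = -/F/- → run F
t=24: (idle)
t=25: (idle)
t=26: (idle)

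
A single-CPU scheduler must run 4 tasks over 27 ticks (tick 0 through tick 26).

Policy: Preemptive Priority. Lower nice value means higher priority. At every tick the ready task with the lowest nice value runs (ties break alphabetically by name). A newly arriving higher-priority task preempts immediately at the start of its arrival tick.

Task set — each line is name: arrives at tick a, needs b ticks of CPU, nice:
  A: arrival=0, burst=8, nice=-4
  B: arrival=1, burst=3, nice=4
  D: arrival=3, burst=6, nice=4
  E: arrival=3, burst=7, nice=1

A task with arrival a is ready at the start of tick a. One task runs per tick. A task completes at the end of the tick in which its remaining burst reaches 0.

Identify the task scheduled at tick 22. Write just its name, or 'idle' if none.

running at tick 22 = D

t=0: ready={A} → run A
t=1: ready={A,B} → run A
t=2: ready={A,B} → run A
t=3: ready={A,B,D,E} → run A
t=4: ready={A,B,D,E} → run A
t=5: ready={A,B,D,E} → run A
t=6: ready={A,B,D,E} → run A
t=7: ready={A,B,D,E} → run A
t=8: ready={B,D,E} → run E
t=9: ready={B,D,E} → run E
t=10: ready={B,D,E} → run E
t=11: ready={B,D,E} → run E
t=12: ready={B,D,E} → run E
t=13: ready={B,D,E} → run E
t=14: ready={B,D,E} → run E
t=15: ready={B,D} → run B
t=16: ready={B,D} → run B
t=17: ready={B,D} → run B
t=18: ready={D} → run D
t=19: ready={D} → run D
t=20: ready={D} → run D
t=21: ready={D} → run D
t=22: ready={D} → run D
t=23: ready={D} → run D
t=24: (idle)
t=25: (idle)
t=26: (idle)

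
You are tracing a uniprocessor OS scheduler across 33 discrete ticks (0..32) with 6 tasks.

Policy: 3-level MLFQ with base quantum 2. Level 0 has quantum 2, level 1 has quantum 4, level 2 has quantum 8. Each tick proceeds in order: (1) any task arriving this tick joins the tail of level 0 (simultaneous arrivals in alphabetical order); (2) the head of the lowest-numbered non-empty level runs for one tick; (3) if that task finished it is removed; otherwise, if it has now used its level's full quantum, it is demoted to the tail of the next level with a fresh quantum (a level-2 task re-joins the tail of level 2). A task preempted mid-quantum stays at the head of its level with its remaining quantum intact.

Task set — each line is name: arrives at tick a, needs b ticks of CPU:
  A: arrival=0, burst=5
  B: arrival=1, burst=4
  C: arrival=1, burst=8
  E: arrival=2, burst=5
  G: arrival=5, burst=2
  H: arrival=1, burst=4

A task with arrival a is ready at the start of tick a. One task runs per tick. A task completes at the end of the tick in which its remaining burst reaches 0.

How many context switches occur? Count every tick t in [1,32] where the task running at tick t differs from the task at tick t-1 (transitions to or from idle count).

t=0: L0/L1/L2 = A/-/- → run A
t=1: L0/L1/L2 = ABCH/-/- → run A
t=2: L0/L1/L2 = BCHE/A/- → run B
t=3: L0/L1/L2 = BCHE/A/- → run B
t=4: L0/L1/L2 = CHE/AB/- → run C
t=5: L0/L1/L2 = CHEG/AB/- → run C
t=6: L0/L1/L2 = HEG/ABC/- → run H
t=7: L0/L1/L2 = HEG/ABC/- → run H
t=8: L0/L1/L2 = EG/ABCH/- → run E
t=9: L0/L1/L2 = EG/ABCH/- → run E
t=10: L0/L1/L2 = G/ABCHE/- → run G
t=11: L0/L1/L2 = G/ABCHE/- → run G
t=12: L0/L1/L2 = -/ABCHE/- → run A
t=13: L0/L1/L2 = -/ABCHE/- → run A
t=14: L0/L1/L2 = -/ABCHE/- → run A
t=15: L0/L1/L2 = -/BCHE/- → run B
t=16: L0/L1/L2 = -/BCHE/- → run B
t=17: L0/L1/L2 = -/CHE/- → run C
t=18: L0/L1/L2 = -/CHE/- → run C
t=19: L0/L1/L2 = -/CHE/- → run C
t=20: L0/L1/L2 = -/CHE/- → run C
t=21: L0/L1/L2 = -/HE/C → run H
t=22: L0/L1/L2 = -/HE/C → run H
t=23: L0/L1/L2 = -/E/C → run E
t=24: L0/L1/L2 = -/E/C → run E
t=25: L0/L1/L2 = -/E/C → run E
t=26: L0/L1/L2 = -/-/C → run C
t=27: L0/L1/L2 = -/-/C → run C
t=28: (idle)
t=29: (idle)
t=30: (idle)
t=31: (idle)
t=32: (idle)

context switches = 12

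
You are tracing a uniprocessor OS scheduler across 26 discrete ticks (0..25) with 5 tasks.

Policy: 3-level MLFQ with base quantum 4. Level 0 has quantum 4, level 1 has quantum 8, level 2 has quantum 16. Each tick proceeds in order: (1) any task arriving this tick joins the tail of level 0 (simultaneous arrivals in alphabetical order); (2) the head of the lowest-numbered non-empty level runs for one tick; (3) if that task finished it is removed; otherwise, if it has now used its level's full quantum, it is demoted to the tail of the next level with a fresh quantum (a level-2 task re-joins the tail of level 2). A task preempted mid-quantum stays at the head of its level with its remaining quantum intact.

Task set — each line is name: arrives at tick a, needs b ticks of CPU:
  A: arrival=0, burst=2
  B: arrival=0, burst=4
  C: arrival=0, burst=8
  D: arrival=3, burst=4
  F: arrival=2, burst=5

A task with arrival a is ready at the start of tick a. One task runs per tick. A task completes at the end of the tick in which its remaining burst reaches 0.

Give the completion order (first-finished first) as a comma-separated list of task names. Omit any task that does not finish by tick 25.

completion order = A, B, D, C, F

t=0: L0/L1/L2 = ABC/-/- → run A
t=1: L0/L1/L2 = ABC/-/- → run A
t=2: L0/L1/L2 = BCF/-/- → run B
t=3: L0/L1/L2 = BCFD/-/- → run B
t=4: L0/L1/L2 = BCFD/-/- → run B
t=5: L0/L1/L2 = BCFD/-/- → run B
t=6: L0/L1/L2 = CFD/-/- → run C
t=7: L0/L1/L2 = CFD/-/- → run C
t=8: L0/L1/L2 = CFD/-/- → run C
t=9: L0/L1/L2 = CFD/-/- → run C
t=10: L0/L1/L2 = FD/C/- → run F
t=11: L0/L1/L2 = FD/C/- → run F
t=12: L0/L1/L2 = FD/C/- → run F
t=13: L0/L1/L2 = FD/C/- → run F
t=14: L0/L1/L2 = D/CF/- → run D
t=15: L0/L1/L2 = D/CF/- → run D
t=16: L0/L1/L2 = D/CF/- → run D
t=17: L0/L1/L2 = D/CF/- → run D
t=18: L0/L1/L2 = -/CF/- → run C
t=19: L0/L1/L2 = -/CF/- → run C
t=20: L0/L1/L2 = -/CF/- → run C
t=21: L0/L1/L2 = -/CF/- → run C
t=22: L0/L1/L2 = -/F/- → run F
t=23: (idle)
t=24: (idle)
t=25: (idle)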